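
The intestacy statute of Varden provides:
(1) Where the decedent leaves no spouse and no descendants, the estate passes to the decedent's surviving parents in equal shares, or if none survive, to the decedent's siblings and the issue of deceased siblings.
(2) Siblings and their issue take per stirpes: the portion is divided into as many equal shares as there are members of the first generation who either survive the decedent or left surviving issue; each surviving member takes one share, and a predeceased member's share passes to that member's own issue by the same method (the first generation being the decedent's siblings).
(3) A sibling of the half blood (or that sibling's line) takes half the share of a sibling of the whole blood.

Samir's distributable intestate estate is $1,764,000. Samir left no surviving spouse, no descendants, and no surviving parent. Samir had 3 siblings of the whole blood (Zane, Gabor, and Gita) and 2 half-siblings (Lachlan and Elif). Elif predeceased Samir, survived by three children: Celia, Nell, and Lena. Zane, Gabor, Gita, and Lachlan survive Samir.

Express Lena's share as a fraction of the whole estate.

The entire $1,764,000 passes to the siblings and their issue.
Counting each half-blood sibling's line as half a unit, there are 4 units in $1,764,000, so one unit is $441,000. Whole-blood lines (Zane, Gabor, and Gita) take $441,000 each; half-blood lines (Lachlan and Elif) take $220,500 each.
Elif's share ($220,500) is divided into 3 shares of $73,500: Celia, Nell, and Lena each take $73,500.

Lena receives 1/24 of the estate.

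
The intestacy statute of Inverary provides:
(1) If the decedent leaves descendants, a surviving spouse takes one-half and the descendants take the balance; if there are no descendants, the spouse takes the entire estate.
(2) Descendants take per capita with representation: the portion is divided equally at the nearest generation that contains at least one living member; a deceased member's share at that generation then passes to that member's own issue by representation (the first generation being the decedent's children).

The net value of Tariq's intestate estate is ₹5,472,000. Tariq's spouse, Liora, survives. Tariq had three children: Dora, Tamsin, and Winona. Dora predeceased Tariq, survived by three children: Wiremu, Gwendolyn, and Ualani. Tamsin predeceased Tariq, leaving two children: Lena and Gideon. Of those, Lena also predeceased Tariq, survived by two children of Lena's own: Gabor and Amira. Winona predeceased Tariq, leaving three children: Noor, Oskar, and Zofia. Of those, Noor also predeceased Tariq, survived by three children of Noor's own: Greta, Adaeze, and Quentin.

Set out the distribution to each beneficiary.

Liora: ₹2,736,000; Wiremu: ₹342,000; Gwendolyn: ₹342,000; Ualani: ₹342,000; Gabor: ₹171,000; Amira: ₹171,000; Gideon: ₹342,000; Greta: ₹114,000; Adaeze: ₹114,000; Quentin: ₹114,000; Oskar: ₹342,000; Zofia: ₹342,000

Liora takes one-half of ₹5,472,000 = ₹2,736,000. The remaining ₹2,736,000 passes to the descendants.
No child survives, so the initial division is made at the grandchildren's generation.
The descendants' portion (₹2,736,000) is divided into 8 shares of ₹342,000: Wiremu, Gwendolyn, Ualani, Gideon, Oskar, and Zofia each take ₹342,000; Lena's ₹342,000 share passes to Lena's issue; Noor's ₹342,000 share passes to Noor's issue.
Lena's share (₹342,000) is divided into 2 shares of ₹171,000: Gabor and Amira each take ₹171,000.
Noor's share (₹342,000) is divided into 3 shares of ₹114,000: Greta, Adaeze, and Quentin each take ₹114,000.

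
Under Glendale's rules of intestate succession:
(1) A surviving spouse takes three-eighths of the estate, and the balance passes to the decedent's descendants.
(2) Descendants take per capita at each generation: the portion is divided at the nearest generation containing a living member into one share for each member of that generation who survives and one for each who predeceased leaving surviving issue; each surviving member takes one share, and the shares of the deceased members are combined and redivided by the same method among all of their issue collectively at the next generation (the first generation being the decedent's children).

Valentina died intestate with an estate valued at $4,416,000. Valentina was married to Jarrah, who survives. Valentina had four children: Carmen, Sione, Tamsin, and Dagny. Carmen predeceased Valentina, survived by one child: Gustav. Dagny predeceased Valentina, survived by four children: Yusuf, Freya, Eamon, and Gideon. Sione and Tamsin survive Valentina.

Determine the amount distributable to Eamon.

Eamon receives $276,000.

Jarrah takes three-eighths of $4,416,000 = $1,656,000. The remaining $2,760,000 passes to the descendants.
The descendants' portion ($2,760,000) is divided at the children's generation into 4 shares of $690,000. Sione and Tamsin each take $690,000. The 2 shares of the deceased (Carmen and Dagny) are combined into a pool of $1,380,000.
That pool ($1,380,000) is divided at the grandchildren's generation equally among Gustav, Yusuf, Freya, Eamon, and Gideon: $276,000 each.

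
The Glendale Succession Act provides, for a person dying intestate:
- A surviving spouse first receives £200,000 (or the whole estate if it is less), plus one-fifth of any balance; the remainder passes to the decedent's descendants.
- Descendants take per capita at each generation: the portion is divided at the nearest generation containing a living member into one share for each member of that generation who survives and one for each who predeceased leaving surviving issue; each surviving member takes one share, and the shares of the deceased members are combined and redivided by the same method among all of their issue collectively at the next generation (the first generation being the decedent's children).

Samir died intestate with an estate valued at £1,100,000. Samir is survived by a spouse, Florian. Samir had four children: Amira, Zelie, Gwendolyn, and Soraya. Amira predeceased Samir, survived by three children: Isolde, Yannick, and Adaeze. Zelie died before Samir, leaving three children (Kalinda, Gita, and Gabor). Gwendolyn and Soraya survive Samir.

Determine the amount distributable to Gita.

Gita receives £60,000.

Florian first takes £200,000, leaving a balance of £900,000. Florian then takes one-fifth of the balance (£180,000), for a total of £380,000. The remaining £720,000 passes to the descendants.
The descendants' portion (£720,000) is divided at the children's generation into 4 shares of £180,000. Gwendolyn and Soraya each take £180,000. The 2 shares of the deceased (Amira and Zelie) are combined into a pool of £360,000.
That pool (£360,000) is divided at the grandchildren's generation equally among Isolde, Yannick, Adaeze, Kalinda, Gita, and Gabor: £60,000 each.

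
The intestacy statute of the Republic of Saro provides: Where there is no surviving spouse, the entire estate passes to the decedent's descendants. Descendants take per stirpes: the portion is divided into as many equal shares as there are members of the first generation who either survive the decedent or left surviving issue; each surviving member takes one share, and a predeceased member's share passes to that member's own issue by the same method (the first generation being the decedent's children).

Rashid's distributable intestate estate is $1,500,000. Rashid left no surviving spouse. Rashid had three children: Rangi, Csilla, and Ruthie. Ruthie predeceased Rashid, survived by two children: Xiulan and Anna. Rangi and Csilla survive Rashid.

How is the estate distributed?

Rangi: $500,000; Csilla: $500,000; Xiulan: $250,000; Anna: $250,000

The entire $1,500,000 passes to the descendants.
That amount ($1,500,000) is divided into 3 shares of $500,000: Rangi and Csilla each take $500,000; Ruthie's $500,000 share passes to Ruthie's issue.
Ruthie's share ($500,000) is divided into 2 shares of $250,000: Xiulan and Anna each take $250,000.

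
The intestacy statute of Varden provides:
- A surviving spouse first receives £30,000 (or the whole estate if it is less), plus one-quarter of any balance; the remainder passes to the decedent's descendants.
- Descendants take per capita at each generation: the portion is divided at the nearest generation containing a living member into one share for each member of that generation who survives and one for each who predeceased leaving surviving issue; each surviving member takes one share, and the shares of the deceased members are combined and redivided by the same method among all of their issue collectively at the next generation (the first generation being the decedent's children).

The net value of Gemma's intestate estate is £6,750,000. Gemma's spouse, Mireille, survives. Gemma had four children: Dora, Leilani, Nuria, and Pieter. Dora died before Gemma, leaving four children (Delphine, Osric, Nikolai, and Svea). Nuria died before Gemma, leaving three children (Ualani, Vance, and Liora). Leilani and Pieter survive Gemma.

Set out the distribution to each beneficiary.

Mireille: £1,710,000; Delphine: £360,000; Osric: £360,000; Nikolai: £360,000; Svea: £360,000; Leilani: £1,260,000; Ualani: £360,000; Vance: £360,000; Liora: £360,000; Pieter: £1,260,000

Mireille first takes £30,000, leaving a balance of £6,720,000. Mireille then takes one-quarter of the balance (£1,680,000), for a total of £1,710,000. The remaining £5,040,000 passes to the descendants.
The descendants' portion (£5,040,000) is divided at the children's generation into 4 shares of £1,260,000. Leilani and Pieter each take £1,260,000. The 2 shares of the deceased (Dora and Nuria) are combined into a pool of £2,520,000.
That pool (£2,520,000) is divided at the grandchildren's generation equally among Delphine, Osric, Nikolai, Svea, Ualani, Vance, and Liora: £360,000 each.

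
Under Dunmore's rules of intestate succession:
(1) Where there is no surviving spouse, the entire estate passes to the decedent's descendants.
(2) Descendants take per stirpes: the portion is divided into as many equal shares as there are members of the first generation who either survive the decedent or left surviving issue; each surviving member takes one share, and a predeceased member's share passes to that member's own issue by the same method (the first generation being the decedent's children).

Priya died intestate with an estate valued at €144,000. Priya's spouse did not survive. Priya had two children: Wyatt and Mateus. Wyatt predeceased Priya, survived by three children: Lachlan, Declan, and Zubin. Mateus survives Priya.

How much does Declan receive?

Declan receives €24,000.

The entire €144,000 passes to the descendants.
That amount (€144,000) is divided into 2 shares of €72,000: Mateus takes €72,000; Wyatt's €72,000 share passes to Wyatt's issue.
Wyatt's share (€72,000) is divided into 3 shares of €24,000: Lachlan, Declan, and Zubin each take €24,000.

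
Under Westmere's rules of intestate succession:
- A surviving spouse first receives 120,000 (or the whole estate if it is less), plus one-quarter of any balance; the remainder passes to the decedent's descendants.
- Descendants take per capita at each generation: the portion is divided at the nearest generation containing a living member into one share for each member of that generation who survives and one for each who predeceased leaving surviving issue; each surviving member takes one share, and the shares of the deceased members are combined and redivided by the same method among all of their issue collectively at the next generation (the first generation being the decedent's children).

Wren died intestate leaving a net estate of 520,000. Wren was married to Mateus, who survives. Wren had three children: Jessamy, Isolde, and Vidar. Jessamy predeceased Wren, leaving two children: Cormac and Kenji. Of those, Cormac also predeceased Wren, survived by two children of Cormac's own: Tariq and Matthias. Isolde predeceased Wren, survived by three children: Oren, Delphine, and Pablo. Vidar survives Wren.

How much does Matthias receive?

Mateus first takes 120,000, leaving a balance of 400,000. Mateus then takes one-quarter of the balance (100,000), for a total of 220,000. The remaining 300,000 passes to the descendants.
The descendants' portion (300,000) is divided at the children's generation into 3 shares of 100,000. Vidar takes 100,000. The 2 shares of the deceased (Jessamy and Isolde) are combined into a pool of 200,000.
That pool (200,000) is divided at the grandchildren's generation into 5 shares of 40,000. Kenji, Oren, Delphine, and Pablo each take 40,000. The remaining share for the deceased Cormac (40,000) is carried to the next generation.
That pool (40,000) is divided at the great-grandchildren's generation equally among Tariq and Matthias: 20,000 each.

Matthias receives 20,000.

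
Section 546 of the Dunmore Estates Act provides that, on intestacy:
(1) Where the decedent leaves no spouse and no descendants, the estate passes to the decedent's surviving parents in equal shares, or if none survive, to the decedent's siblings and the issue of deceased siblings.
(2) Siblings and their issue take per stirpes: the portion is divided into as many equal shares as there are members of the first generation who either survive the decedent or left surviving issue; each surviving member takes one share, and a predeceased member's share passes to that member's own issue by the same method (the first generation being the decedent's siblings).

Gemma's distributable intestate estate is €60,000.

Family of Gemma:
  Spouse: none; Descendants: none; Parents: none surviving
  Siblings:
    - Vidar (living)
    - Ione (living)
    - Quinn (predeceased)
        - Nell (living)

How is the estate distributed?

Vidar: €20,000; Ione: €20,000; Nell: €20,000

The entire €60,000 passes to the siblings and their issue.
That amount (€60,000) is divided into 3 shares of €20,000: Vidar and Ione each take €20,000; Quinn's €20,000 share passes to Quinn's issue.
Quinn's share (€20,000) passes entirely to Nell.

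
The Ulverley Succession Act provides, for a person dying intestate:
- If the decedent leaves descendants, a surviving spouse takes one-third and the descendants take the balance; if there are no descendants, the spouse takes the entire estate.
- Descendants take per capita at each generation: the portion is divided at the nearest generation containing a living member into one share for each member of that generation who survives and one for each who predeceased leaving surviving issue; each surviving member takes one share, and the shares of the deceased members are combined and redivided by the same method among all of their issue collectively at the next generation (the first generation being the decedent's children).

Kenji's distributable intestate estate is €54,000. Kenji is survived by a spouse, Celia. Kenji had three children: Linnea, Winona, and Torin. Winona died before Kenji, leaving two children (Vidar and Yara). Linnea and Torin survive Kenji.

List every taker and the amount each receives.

Celia: €18,000; Linnea: €12,000; Vidar: €6,000; Yara: €6,000; Torin: €12,000

Celia takes one-third of €54,000 = €18,000. The remaining €36,000 passes to the descendants.
The descendants' portion (€36,000) is divided at the children's generation into 3 shares of €12,000. Linnea and Torin each take €12,000. The remaining share for the deceased Winona (€12,000) is carried to the next generation.
That pool (€12,000) is divided at the grandchildren's generation equally among Vidar and Yara: €6,000 each.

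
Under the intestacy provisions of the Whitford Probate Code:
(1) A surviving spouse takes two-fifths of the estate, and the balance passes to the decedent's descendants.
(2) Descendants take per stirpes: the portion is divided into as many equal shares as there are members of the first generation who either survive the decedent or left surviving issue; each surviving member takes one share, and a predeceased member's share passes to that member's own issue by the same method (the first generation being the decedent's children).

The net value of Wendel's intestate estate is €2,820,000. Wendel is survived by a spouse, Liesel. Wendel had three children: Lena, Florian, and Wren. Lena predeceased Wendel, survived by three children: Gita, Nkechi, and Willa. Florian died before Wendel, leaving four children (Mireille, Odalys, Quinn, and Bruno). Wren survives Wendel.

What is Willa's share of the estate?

Liesel takes two-fifths of €2,820,000 = €1,128,000. The remaining €1,692,000 passes to the descendants.
The descendants' portion (€1,692,000) is divided into 3 shares of €564,000: Wren takes €564,000; Lena's €564,000 share passes to Lena's issue; Florian's €564,000 share passes to Florian's issue.
Lena's share (€564,000) is divided into 3 shares of €188,000: Gita, Nkechi, and Willa each take €188,000.
Florian's share (€564,000) is divided into 4 shares of €141,000: Mireille, Odalys, Quinn, and Bruno each take €141,000.

Willa receives €188,000.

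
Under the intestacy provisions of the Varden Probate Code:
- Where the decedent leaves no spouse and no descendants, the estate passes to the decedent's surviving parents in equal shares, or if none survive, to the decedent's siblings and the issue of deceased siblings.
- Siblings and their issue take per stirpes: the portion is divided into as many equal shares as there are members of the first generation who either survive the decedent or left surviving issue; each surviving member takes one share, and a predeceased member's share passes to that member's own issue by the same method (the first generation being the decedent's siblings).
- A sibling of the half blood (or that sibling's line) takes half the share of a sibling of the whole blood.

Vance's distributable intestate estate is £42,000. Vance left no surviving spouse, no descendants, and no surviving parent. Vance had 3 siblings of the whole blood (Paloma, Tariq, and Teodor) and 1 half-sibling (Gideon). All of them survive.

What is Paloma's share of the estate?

The entire £42,000 passes to the siblings and their issue.
Counting each half-blood sibling's line as half a unit, there are 7/2 units in £42,000, so one unit is £12,000. Whole-blood lines (Paloma, Tariq, and Teodor) take £12,000 each; half-blood lines (Gideon) take £6,000 each.

Paloma receives £12,000.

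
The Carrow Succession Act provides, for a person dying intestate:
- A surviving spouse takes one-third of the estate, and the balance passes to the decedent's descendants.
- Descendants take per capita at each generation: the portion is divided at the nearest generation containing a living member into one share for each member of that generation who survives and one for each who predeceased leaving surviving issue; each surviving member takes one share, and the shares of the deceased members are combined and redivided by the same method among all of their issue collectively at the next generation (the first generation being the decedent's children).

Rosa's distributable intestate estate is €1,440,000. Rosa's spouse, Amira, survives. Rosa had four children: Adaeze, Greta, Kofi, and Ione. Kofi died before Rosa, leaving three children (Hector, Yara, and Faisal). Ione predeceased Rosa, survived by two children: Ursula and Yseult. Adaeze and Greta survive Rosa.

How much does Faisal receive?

Faisal receives €96,000.

Amira takes one-third of €1,440,000 = €480,000. The remaining €960,000 passes to the descendants.
The descendants' portion (€960,000) is divided at the children's generation into 4 shares of €240,000. Adaeze and Greta each take €240,000. The 2 shares of the deceased (Kofi and Ione) are combined into a pool of €480,000.
That pool (€480,000) is divided at the grandchildren's generation equally among Hector, Yara, Faisal, Ursula, and Yseult: €96,000 each.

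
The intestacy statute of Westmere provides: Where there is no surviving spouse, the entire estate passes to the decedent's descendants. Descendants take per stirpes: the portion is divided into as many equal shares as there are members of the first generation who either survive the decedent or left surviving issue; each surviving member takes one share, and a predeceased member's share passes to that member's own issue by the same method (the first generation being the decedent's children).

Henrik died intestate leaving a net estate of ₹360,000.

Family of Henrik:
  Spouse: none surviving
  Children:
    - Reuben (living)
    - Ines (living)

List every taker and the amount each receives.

Reuben: ₹180,000; Ines: ₹180,000

The entire ₹360,000 passes to the descendants.
That amount (₹360,000) is divided into 2 shares of ₹180,000: Reuben and Ines each take ₹180,000.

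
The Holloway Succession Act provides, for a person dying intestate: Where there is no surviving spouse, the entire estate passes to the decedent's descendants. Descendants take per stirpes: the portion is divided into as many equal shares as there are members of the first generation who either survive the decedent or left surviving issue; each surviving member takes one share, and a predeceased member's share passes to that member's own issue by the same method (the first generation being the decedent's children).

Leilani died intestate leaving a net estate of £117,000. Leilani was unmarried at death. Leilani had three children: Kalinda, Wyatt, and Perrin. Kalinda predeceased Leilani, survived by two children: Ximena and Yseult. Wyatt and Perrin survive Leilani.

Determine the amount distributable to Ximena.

The entire £117,000 passes to the descendants.
That amount (£117,000) is divided into 3 shares of £39,000: Wyatt and Perrin each take £39,000; Kalinda's £39,000 share passes to Kalinda's issue.
Kalinda's share (£39,000) is divided into 2 shares of £19,500: Ximena and Yseult each take £19,500.

Ximena receives £19,500.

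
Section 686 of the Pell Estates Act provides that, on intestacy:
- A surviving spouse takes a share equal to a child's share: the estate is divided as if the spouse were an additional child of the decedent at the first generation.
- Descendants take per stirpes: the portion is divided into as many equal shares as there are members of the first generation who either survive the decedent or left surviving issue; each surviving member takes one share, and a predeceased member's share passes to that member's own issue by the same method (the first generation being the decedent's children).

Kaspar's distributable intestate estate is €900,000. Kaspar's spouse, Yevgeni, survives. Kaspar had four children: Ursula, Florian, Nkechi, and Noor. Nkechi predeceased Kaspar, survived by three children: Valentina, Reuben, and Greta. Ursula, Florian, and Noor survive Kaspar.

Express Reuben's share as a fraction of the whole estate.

The spouse counts as an additional share at the children's level, so there are 5 primary shares of €180,000. Yevgeni takes one such share (€180,000).
The children's combined portion (€720,000) is divided into 4 shares of €180,000: Ursula, Florian, and Noor each take €180,000; Nkechi's €180,000 share passes to Nkechi's issue.
Nkechi's share (€180,000) is divided into 3 shares of €60,000: Valentina, Reuben, and Greta each take €60,000.

Reuben receives 1/15 of the estate.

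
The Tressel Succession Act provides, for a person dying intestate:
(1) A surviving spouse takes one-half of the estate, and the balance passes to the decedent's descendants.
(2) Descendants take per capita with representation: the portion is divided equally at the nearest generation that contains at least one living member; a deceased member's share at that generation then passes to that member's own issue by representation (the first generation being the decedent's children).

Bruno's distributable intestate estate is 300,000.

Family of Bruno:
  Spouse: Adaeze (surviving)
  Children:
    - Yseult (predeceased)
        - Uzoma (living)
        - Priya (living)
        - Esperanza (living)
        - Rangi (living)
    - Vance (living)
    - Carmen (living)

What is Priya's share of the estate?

Adaeze takes one-half of 300,000 = 150,000. The remaining 150,000 passes to the descendants.
The descendants' portion (150,000) is divided into 3 shares of 50,000: Vance and Carmen each take 50,000; Yseult's 50,000 share passes to Yseult's issue.
Yseult's share (50,000) is divided into 4 shares of 12,500: Uzoma, Priya, Esperanza, and Rangi each take 12,500.

Priya receives 12,500.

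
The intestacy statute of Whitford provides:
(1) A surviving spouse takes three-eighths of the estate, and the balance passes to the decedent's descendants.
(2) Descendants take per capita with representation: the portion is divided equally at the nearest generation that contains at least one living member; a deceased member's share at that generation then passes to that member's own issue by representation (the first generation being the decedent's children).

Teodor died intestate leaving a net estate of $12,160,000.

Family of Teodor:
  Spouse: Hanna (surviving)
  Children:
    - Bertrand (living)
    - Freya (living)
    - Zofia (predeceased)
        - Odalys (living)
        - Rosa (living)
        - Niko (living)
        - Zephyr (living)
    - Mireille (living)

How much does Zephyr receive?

Zephyr receives $475,000.

Hanna takes three-eighths of $12,160,000 = $4,560,000. The remaining $7,600,000 passes to the descendants.
The descendants' portion ($7,600,000) is divided into 4 shares of $1,900,000: Bertrand, Freya, and Mireille each take $1,900,000; Zofia's $1,900,000 share passes to Zofia's issue.
Zofia's share ($1,900,000) is divided into 4 shares of $475,000: Odalys, Rosa, Niko, and Zephyr each take $475,000.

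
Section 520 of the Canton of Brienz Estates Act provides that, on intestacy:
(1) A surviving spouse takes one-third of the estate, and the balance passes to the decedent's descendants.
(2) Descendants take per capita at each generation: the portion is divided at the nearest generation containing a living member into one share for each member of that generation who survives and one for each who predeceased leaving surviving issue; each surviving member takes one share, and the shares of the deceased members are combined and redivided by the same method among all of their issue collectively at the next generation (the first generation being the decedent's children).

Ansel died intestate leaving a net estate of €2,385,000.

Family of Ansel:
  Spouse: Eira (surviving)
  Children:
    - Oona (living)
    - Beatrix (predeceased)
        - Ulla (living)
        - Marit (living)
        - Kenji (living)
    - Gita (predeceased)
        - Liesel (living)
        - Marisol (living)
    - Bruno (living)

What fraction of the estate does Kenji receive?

Kenji receives 1/15 of the estate.

Eira takes one-third of €2,385,000 = €795,000. The remaining €1,590,000 passes to the descendants.
The descendants' portion (€1,590,000) is divided at the children's generation into 4 shares of €397,500. Oona and Bruno each take €397,500. The 2 shares of the deceased (Beatrix and Gita) are combined into a pool of €795,000.
That pool (€795,000) is divided at the grandchildren's generation equally among Ulla, Marit, Kenji, Liesel, and Marisol: €159,000 each.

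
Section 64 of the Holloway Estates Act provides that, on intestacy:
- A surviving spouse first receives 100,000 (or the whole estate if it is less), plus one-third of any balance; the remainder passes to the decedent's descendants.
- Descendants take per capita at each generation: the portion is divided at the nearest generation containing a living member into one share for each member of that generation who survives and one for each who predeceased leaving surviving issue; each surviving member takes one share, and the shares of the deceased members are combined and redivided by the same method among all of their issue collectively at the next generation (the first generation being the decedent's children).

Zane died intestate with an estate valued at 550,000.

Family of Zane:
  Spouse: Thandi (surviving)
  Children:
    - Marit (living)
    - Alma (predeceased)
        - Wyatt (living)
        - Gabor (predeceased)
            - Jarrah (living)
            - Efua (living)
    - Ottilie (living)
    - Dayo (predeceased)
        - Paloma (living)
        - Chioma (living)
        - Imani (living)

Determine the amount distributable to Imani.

Thandi first takes 100,000, leaving a balance of 450,000. Thandi then takes one-third of the balance (150,000), for a total of 250,000. The remaining 300,000 passes to the descendants.
The descendants' portion (300,000) is divided at the children's generation into 4 shares of 75,000. Marit and Ottilie each take 75,000. The 2 shares of the deceased (Alma and Dayo) are combined into a pool of 150,000.
That pool (150,000) is divided at the grandchildren's generation into 5 shares of 30,000. Wyatt, Paloma, Chioma, and Imani each take 30,000. The remaining share for the deceased Gabor (30,000) is carried to the next generation.
That pool (30,000) is divided at the great-grandchildren's generation equally among Jarrah and Efua: 15,000 each.

Imani receives 30,000.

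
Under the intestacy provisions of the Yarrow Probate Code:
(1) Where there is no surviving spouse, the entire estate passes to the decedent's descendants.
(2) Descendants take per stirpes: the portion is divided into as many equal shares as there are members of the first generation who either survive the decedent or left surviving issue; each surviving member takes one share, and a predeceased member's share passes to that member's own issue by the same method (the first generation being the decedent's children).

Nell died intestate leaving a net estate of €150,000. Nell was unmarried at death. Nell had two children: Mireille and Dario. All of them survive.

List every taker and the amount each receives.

The entire €150,000 passes to the descendants.
That amount (€150,000) is divided into 2 shares of €75,000: Mireille and Dario each take €75,000.

Mireille: €75,000; Dario: €75,000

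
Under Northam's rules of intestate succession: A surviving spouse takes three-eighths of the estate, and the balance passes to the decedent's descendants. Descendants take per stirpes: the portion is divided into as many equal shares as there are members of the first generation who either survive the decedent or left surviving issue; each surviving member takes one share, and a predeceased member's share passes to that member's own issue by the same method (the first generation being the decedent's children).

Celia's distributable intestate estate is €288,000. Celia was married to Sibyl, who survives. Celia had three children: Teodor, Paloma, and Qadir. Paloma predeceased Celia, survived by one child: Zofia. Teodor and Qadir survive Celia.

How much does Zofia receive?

Sibyl takes three-eighths of €288,000 = €108,000. The remaining €180,000 passes to the descendants.
The descendants' portion (€180,000) is divided into 3 shares of €60,000: Teodor and Qadir each take €60,000; Paloma's €60,000 share passes to Paloma's issue.
Paloma's share (€60,000) passes entirely to Zofia.

Zofia receives €60,000.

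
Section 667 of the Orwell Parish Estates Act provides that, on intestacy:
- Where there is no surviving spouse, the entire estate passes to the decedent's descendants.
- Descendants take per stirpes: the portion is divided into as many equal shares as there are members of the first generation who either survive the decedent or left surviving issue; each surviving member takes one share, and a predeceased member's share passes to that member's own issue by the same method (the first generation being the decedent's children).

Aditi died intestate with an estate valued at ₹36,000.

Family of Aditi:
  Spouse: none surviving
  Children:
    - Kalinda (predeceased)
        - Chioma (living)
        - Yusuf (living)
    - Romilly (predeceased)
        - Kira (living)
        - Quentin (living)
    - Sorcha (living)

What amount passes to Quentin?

The entire ₹36,000 passes to the descendants.
That amount (₹36,000) is divided into 3 shares of ₹12,000: Sorcha takes ₹12,000; Kalinda's ₹12,000 share passes to Kalinda's issue; Romilly's ₹12,000 share passes to Romilly's issue.
Kalinda's share (₹12,000) is divided into 2 shares of ₹6,000: Chioma and Yusuf each take ₹6,000.
Romilly's share (₹12,000) is divided into 2 shares of ₹6,000: Kira and Quentin each take ₹6,000.

Quentin receives ₹6,000.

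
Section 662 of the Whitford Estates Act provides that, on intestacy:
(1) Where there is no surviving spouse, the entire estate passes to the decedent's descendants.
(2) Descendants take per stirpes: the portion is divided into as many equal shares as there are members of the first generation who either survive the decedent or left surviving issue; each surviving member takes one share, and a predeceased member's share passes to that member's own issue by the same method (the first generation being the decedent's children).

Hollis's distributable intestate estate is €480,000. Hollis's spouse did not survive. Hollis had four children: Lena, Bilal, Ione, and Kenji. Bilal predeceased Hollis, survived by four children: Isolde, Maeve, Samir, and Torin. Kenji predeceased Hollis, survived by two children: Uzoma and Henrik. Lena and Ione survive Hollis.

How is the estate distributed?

The entire €480,000 passes to the descendants.
That amount (€480,000) is divided into 4 shares of €120,000: Lena and Ione each take €120,000; Bilal's €120,000 share passes to Bilal's issue; Kenji's €120,000 share passes to Kenji's issue.
Bilal's share (€120,000) is divided into 4 shares of €30,000: Isolde, Maeve, Samir, and Torin each take €30,000.
Kenji's share (€120,000) is divided into 2 shares of €60,000: Uzoma and Henrik each take €60,000.

Lena: €120,000; Isolde: €30,000; Maeve: €30,000; Samir: €30,000; Torin: €30,000; Ione: €120,000; Uzoma: €60,000; Henrik: €60,000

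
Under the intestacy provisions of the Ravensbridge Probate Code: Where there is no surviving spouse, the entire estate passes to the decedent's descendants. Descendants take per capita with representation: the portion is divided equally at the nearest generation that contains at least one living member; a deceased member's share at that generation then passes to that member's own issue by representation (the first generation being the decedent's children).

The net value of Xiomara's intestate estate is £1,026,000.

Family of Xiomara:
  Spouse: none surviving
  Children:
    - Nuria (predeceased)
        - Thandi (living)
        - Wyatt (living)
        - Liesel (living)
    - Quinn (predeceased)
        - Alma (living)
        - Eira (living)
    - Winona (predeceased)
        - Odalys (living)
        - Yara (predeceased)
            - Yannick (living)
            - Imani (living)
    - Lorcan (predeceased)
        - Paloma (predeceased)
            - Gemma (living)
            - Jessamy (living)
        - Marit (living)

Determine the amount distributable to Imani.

The entire £1,026,000 passes to the descendants.
No child survives, so the initial division is made at the grandchildren's generation.
That amount (£1,026,000) is divided into 9 shares of £114,000: Thandi, Wyatt, Liesel, Alma, Eira, Odalys, and Marit each take £114,000; Yara's £114,000 share passes to Yara's issue; Paloma's £114,000 share passes to Paloma's issue.
Yara's share (£114,000) is divided into 2 shares of £57,000: Yannick and Imani each take £57,000.
Paloma's share (£114,000) is divided into 2 shares of £57,000: Gemma and Jessamy each take £57,000.

Imani receives £57,000.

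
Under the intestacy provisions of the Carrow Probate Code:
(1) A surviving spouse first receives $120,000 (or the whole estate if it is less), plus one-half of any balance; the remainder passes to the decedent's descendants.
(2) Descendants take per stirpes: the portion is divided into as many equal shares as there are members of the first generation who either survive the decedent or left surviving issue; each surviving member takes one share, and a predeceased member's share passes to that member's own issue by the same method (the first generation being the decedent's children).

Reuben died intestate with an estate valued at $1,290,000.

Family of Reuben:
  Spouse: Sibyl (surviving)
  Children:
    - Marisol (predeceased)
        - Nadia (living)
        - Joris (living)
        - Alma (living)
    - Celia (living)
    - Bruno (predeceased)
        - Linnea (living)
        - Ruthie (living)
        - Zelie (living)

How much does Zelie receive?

Zelie receives $65,000.

Sibyl first takes $120,000, leaving a balance of $1,170,000. Sibyl then takes one-half of the balance ($585,000), for a total of $705,000. The remaining $585,000 passes to the descendants.
The descendants' portion ($585,000) is divided into 3 shares of $195,000: Celia takes $195,000; Marisol's $195,000 share passes to Marisol's issue; Bruno's $195,000 share passes to Bruno's issue.
Marisol's share ($195,000) is divided into 3 shares of $65,000: Nadia, Joris, and Alma each take $65,000.
Bruno's share ($195,000) is divided into 3 shares of $65,000: Linnea, Ruthie, and Zelie each take $65,000.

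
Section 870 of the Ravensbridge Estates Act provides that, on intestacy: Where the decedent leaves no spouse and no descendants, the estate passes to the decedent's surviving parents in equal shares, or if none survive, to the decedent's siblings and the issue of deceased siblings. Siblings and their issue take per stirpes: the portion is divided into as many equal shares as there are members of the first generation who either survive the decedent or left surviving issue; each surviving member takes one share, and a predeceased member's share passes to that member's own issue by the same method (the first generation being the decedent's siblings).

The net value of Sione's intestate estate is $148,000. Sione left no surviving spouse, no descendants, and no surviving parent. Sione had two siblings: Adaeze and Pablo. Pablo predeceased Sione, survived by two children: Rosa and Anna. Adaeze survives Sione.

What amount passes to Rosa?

The entire $148,000 passes to the siblings and their issue.
That amount ($148,000) is divided into 2 shares of $74,000: Adaeze takes $74,000; Pablo's $74,000 share passes to Pablo's issue.
Pablo's share ($74,000) is divided into 2 shares of $37,000: Rosa and Anna each take $37,000.

Rosa receives $37,000.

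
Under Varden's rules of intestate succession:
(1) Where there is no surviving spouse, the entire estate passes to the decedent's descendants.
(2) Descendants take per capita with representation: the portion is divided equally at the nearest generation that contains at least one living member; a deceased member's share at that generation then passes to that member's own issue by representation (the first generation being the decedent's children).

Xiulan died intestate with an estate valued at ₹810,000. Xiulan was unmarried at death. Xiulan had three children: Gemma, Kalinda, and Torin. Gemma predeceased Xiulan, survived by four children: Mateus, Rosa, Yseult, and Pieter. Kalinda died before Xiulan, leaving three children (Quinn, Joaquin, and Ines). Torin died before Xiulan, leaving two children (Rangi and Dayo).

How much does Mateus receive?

Mateus receives ₹90,000.

The entire ₹810,000 passes to the descendants.
No child survives, so the initial division is made at the grandchildren's generation.
That amount (₹810,000) is divided into 9 shares of ₹90,000: Mateus, Rosa, Yseult, Pieter, Quinn, Joaquin, Ines, Rangi, and Dayo each take ₹90,000.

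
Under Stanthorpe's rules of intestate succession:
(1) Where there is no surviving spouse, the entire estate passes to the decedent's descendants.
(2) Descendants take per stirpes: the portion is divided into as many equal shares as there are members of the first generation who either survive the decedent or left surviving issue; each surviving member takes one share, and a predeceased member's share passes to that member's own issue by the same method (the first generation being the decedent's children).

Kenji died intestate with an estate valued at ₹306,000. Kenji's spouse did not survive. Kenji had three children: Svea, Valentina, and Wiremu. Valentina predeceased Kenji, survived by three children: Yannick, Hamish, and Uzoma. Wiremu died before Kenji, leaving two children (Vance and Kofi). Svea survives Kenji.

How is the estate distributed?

The entire ₹306,000 passes to the descendants.
That amount (₹306,000) is divided into 3 shares of ₹102,000: Svea takes ₹102,000; Valentina's ₹102,000 share passes to Valentina's issue; Wiremu's ₹102,000 share passes to Wiremu's issue.
Valentina's share (₹102,000) is divided into 3 shares of ₹34,000: Yannick, Hamish, and Uzoma each take ₹34,000.
Wiremu's share (₹102,000) is divided into 2 shares of ₹51,000: Vance and Kofi each take ₹51,000.

Svea: ₹102,000; Yannick: ₹34,000; Hamish: ₹34,000; Uzoma: ₹34,000; Vance: ₹51,000; Kofi: ₹51,000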